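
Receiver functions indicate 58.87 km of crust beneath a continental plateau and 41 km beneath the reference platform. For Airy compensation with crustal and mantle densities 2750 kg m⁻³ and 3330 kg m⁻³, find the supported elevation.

Excess crust Δ = 58.87 km − 41 km = 17.87 km, split between elevation h and root r with h + r = Δ.
Airy balance ρ_c h = (ρ_m − ρ_c) r gives r = h ρ_c/(ρ_m − ρ_c), so h (1 + ρ_c/(ρ_m − ρ_c)) = Δ, i.e. h = Δ (ρ_m − ρ_c)/ρ_m.
h = 17.87 km × 580/3330 = 3.11 km.

3.11 km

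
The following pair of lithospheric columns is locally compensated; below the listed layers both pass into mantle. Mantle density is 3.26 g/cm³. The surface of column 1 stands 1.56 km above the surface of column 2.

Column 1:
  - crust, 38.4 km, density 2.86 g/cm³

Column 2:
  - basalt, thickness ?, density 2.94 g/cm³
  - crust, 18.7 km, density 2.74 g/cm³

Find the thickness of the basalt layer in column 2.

Take the compensation level at the base of the deeper column (depth z_c below the surface of column 1) and equate Σ ρ_i t_i down to z_c; mantle fills any gap and the z_c terms cancel.
Column 1: 38.4×2.86 + (z_c − 38.4)×3.26
Column 2: 1.56×0 + x×2.94 + 18.7×2.74 + (z_c − 1.56 − 18.7 − x)×3.26
The z_c×3.26 term appears on both sides and cancels. Collect the known terms of each column as K = Σ(ρt)_known − 3.26 × (depth of known layers): K_1 = 109.824 − 3.26×38.4 = −15.36; K_2 = 51.238 − 3.26×(1.56 + 18.7) = −14.8096.
Balance: K_1 = K_2 − x×(3.26 − 2.94), so x = (K_2 − K_1)/(3.26 − 2.94) = 0.5504/0.32 = 1.72 km.

1.72 km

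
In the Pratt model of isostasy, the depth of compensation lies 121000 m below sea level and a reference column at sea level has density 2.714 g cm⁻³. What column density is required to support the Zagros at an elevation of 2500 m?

Pratt balance: ρ_ref D = ρ (D + h).
ρ = ρ_ref D/(D + h) = 2.714 × 121000 m/(121000 m + 2500 m) = 2.66 g cm⁻³.

2.66 g cm⁻³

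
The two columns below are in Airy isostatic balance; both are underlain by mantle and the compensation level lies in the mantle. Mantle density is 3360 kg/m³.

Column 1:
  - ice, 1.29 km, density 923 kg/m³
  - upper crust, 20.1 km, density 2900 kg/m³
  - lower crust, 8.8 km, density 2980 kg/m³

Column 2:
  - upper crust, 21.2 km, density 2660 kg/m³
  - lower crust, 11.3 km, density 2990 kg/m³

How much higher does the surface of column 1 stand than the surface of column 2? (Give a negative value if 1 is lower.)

For any compensation level in the mantle, the mantle terms cancel and isostasy reduces to e = (Σt_1 − Σt_2) − (Σ(ρt)_1 − Σ(ρt)_2) / ρ_m.
Σt_1 = 30.19 km; Σt_2 = 32.5 km; Σ(ρt)_1 = 85704.67; Σ(ρt)_2 = 90179 (in km·kg/m³).
e = (30.19 − 32.5) − (85704.67 − 90179) / 3360 = −0.978 km.

−0.978 km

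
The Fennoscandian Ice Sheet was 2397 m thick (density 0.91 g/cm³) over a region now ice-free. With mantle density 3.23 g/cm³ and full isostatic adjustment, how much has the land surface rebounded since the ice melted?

675 m

Removing the load lets mantle flow back in; uplift u satisfies ρ_ice t = ρ_m u.
u = t ρ_ice/ρ_m = 2397 m × 0.91/3.23 = 675 m.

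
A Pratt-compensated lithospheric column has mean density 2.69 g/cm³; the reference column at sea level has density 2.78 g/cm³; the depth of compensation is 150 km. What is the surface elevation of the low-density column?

ρ_ref D = ρ (D + h) → h = D (ρ_ref − ρ)/ρ.
h = 150 km × (2.78 − 2.69)/2.69 = 5.02 km.

5.02 km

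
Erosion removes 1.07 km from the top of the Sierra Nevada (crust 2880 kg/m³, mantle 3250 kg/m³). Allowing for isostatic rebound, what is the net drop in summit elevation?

Rebound u = e ρ_c/ρ_m = 1.07 km × 2880/3250 = 0.9482 km.
Net surface drop = e − u = 1.07 km − 0.9482 km = e (ρ_m − ρ_c)/ρ_m = 0.122 km.

0.122 km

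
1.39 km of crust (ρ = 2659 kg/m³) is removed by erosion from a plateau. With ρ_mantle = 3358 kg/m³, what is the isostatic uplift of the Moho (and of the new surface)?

1.1 km

Unloading: uplift u = e ρ_c/ρ_m = 1.39 km × 2659/3358 = 1.1 km.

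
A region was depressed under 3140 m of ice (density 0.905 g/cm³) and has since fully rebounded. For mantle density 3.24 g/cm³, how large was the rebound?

877 m

Removing the load lets mantle flow back in; uplift u satisfies ρ_ice t = ρ_m u.
u = t ρ_ice/ρ_m = 3140 m × 0.905/3.24 = 877 m.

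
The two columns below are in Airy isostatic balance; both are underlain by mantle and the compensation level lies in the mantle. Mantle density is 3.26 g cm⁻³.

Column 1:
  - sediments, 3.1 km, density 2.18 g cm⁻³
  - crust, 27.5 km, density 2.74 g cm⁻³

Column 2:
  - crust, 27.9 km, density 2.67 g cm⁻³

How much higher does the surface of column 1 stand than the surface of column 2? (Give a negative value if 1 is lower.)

0.364 km

For any compensation level in the mantle, the mantle terms cancel and isostasy reduces to e = (Σt_1 − Σt_2) − (Σ(ρt)_1 − Σ(ρt)_2) / ρ_m.
Σt_1 = 30.6 km; Σt_2 = 27.9 km; Σ(ρt)_1 = 82.108; Σ(ρt)_2 = 74.493 (in km·g cm⁻³).
e = (30.6 − 27.9) − (82.108 − 74.493) / 3.26 = 0.364 km.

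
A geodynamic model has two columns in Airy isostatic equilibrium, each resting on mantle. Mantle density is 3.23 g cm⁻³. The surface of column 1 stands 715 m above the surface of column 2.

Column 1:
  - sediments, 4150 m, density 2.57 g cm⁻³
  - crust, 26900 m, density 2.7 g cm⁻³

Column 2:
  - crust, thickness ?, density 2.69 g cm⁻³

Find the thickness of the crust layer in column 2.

27200 m

Take the compensation level at the base of the deeper column (depth z_c below the surface of column 1) and equate Σ ρ_i t_i down to z_c; mantle fills any gap and the z_c terms cancel.
Column 1: 4150×2.57 + 26900×2.7 + (z_c − 31050)×3.23
Column 2: 715×0 + x×2.69 + (z_c − 715 − 0 − x)×3.23
The z_c×3.23 term appears on both sides and cancels. Collect the known terms of each column as K = Σ(ρt)_known − 3.23 × (depth of known layers): K_1 = 83295.5 − 3.23×31050 = −16996; K_2 = 0 − 3.23×(715 + 0) = −2309.45.
Balance: K_1 = K_2 − x×(3.23 − 2.69), so x = (K_2 − K_1)/(3.23 − 2.69) = 14686.6/0.54 = 27200 m.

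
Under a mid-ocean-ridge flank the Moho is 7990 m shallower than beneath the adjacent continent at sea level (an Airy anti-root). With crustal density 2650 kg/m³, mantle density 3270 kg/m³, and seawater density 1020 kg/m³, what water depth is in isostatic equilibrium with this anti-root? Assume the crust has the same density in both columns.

3040 m

Replacing a thickness d of crust by seawater at the top must be balanced by replacing crust with mantle at the base: d (ρ_c − ρ_w) = a (ρ_m − ρ_c).
d = a (ρ_m − ρ_c)/(ρ_c − ρ_w) = 7990 m × 620/1630 = 3040 m.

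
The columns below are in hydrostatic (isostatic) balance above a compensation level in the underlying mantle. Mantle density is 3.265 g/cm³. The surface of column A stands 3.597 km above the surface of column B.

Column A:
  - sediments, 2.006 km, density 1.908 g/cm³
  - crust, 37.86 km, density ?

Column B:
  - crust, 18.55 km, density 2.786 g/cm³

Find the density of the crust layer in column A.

2.79 g/cm³

Take the compensation level at the base of the deeper column (depth z_c below the surface of column A) and equate Σ ρ_i t_i down to z_c; mantle fills any gap and the z_c terms cancel.
Column A: 2.006×1.908 + 37.86×ρ + (z_c − 39.866)×3.265
Column B: 3.597×0 + 18.55×2.786 + (z_c − 3.597 − 18.55)×3.265
The z_c×3.265 term appears on both sides and cancels. Collect the known terms of each column as K = Σ(ρt)_known − 3.265 × (depth of known layers): K_A = 3.827448 − 3.265×39.866 = −126.335042; K_B = 51.6803 − 3.265×(3.597 + 18.55) = −20.629655.
Balance: K_A + 37.86×ρ = K_B, so ρ = (K_B − K_A)/37.86 = 105.705/37.86 = 2.79 g/cm³.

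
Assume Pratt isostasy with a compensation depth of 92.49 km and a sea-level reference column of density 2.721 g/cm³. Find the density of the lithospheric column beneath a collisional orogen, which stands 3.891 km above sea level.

Pratt balance: ρ_ref D = ρ (D + h).
ρ = ρ_ref D/(D + h) = 2.721 × 92.49 km/(92.49 km + 3.891 km) = 2.61 g/cm³.

2.61 g/cm³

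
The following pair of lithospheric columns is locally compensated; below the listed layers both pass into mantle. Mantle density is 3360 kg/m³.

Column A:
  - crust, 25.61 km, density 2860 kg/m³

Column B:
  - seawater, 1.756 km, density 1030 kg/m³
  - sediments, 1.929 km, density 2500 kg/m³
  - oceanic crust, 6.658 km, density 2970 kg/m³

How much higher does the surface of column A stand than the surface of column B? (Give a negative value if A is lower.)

1.33 km

For any compensation level in the mantle, the mantle terms cancel and isostasy reduces to e = (Σt_A − Σt_B) − (Σ(ρt)_A − Σ(ρt)_B) / ρ_m.
Σt_A = 25.61 km; Σt_B = 10.343 km; Σ(ρt)_A = 73244.6; Σ(ρt)_B = 26405.44 (in km·kg/m³).
e = (25.61 − 10.343) − (73244.6 − 26405.44) / 3360 = 1.33 km.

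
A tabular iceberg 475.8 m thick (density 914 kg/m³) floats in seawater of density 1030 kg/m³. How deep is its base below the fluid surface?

422 m

Draft d = t ρ_obj/ρ_fluid = 475.8 m × 914/1030 = 422 m.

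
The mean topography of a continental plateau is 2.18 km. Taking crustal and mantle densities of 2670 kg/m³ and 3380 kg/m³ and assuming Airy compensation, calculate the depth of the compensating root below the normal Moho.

8.2 km

For local isostatic compensation: the weight of the topography is balanced by the buoyancy of the root, ρ_c h = (ρ_m − ρ_c) r.
r = h · ρ_c / (ρ_m − ρ_c) = 2.18 km × 2670 / (3380 − 2670) = 8.2 km.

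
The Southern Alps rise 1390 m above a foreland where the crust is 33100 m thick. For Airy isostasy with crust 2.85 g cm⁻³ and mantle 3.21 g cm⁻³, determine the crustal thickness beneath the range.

Root depth r = h ρ_c / (ρ_m − ρ_c) = 1390 m × 2.85 / 0.36 = 11000 m.
Total thickness = T + h + r = 33100 m + 1390 m + 11000 m = 45500 m.

45500 m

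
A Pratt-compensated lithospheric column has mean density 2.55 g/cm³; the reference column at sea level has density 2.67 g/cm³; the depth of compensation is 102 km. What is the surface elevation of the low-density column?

4.8 km

ρ_ref D = ρ (D + h) → h = D (ρ_ref − ρ)/ρ.
h = 102 km × (2.67 − 2.55)/2.55 = 4.8 km.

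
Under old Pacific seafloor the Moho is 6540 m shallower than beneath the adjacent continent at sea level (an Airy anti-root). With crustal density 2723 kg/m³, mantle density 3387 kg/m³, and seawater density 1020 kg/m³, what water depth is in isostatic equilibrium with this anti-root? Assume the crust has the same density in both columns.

Replacing a thickness d of crust by seawater at the top must be balanced by replacing crust with mantle at the base: d (ρ_c − ρ_w) = a (ρ_m − ρ_c).
d = a (ρ_m − ρ_c)/(ρ_c − ρ_w) = 6540 m × 664/1703 = 2550 m.

2550 m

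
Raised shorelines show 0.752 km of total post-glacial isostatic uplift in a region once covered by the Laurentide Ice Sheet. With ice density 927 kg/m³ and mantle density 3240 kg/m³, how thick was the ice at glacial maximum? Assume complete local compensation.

2.63 km

u = t ρ_ice/ρ_m → t = u ρ_m/ρ_ice = 0.752 km × 3240/927 = 2.63 km.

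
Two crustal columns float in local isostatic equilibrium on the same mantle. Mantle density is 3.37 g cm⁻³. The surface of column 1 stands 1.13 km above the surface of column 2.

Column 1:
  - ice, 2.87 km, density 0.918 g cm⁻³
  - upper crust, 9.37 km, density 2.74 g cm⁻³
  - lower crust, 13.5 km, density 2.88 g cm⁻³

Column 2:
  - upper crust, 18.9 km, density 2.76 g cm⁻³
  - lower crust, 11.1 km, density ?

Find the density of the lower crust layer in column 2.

Take the compensation level at the base of the deeper column (depth z_c below the surface of column 1) and equate Σ ρ_i t_i down to z_c; mantle fills any gap and the z_c terms cancel.
Column 1: 2.87×0.918 + 9.37×2.74 + 13.5×2.88 + (z_c − 25.74)×3.37
Column 2: 1.13×0 + 18.9×2.76 + 11.1×ρ + (z_c − 1.13 − 30)×3.37
The z_c×3.37 term appears on both sides and cancels. Collect the known terms of each column as K = Σ(ρt)_known − 3.37 × (depth of known layers): K_1 = 67.18846 − 3.37×25.74 = −19.55534; K_2 = 52.164 − 3.37×(1.13 + 30) = −52.7441.
Balance: K_1 = K_2 + 11.1×ρ, so ρ = (K_1 − K_2)/11.1 = 33.1888/11.1 = 2.99 g cm⁻³.

2.99 g cm⁻³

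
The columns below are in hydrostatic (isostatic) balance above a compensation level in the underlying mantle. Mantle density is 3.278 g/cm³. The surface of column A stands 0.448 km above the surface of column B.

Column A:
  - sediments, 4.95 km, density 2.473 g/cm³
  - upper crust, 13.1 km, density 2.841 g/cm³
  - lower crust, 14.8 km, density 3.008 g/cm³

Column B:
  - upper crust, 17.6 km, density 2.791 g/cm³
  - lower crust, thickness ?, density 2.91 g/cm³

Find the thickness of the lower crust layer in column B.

Take the compensation level at the base of the deeper column (depth z_c below the surface of column A) and equate Σ ρ_i t_i down to z_c; mantle fills any gap and the z_c terms cancel.
Column A: 4.95×2.473 + 13.1×2.841 + 14.8×3.008 + (z_c − 32.85)×3.278
Column B: 0.448×0 + 17.6×2.791 + x×2.91 + (z_c − 0.448 − 17.6 − x)×3.278
The z_c×3.278 term appears on both sides and cancels. Collect the known terms of each column as K = Σ(ρt)_known − 3.278 × (depth of known layers): K_A = 93.97685 − 3.278×32.85 = −13.70545; K_B = 49.1216 − 3.278×(0.448 + 17.6) = −10.039744.
Balance: K_A = K_B − x×(3.278 − 2.91), so x = (K_B − K_A)/(3.278 − 2.91) = 3.66571/0.368 = 9.96 km.

9.96 km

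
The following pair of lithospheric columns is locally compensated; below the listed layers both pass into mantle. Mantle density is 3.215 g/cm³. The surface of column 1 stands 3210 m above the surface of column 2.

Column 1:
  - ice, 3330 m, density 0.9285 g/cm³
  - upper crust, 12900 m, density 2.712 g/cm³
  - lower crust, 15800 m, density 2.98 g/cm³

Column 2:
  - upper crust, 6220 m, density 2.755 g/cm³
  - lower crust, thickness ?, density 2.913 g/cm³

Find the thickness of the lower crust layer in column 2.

15300 m

Take the compensation level at the base of the deeper column (depth z_c below the surface of column 1) and equate Σ ρ_i t_i down to z_c; mantle fills any gap and the z_c terms cancel.
Column 1: 3330×0.9285 + 12900×2.712 + 15800×2.98 + (z_c − 32030)×3.215
Column 2: 3210×0 + 6220×2.755 + x×2.913 + (z_c − 3210 − 6220 − x)×3.215
The z_c×3.215 term appears on both sides and cancels. Collect the known terms of each column as K = Σ(ρt)_known − 3.215 × (depth of known layers): K_1 = 85160.705 − 3.215×32030 = −17815.745; K_2 = 17136.1 − 3.215×(3210 + 6220) = −13181.35.
Balance: K_1 = K_2 − x×(3.215 − 2.913), so x = (K_2 − K_1)/(3.215 − 2.913) = 4634.4/0.302 = 15300 m.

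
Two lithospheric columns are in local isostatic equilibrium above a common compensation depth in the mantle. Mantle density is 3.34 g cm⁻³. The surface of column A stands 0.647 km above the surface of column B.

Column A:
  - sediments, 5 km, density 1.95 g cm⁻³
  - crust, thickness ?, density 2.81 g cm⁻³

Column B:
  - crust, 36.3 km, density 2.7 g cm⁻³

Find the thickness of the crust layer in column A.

Take the compensation level at the base of the deeper column (depth z_c below the surface of column A) and equate Σ ρ_i t_i down to z_c; mantle fills any gap and the z_c terms cancel.
Column A: 5×1.95 + x×2.81 + (z_c − 5 − x)×3.34
Column B: 0.647×0 + 36.3×2.7 + (z_c − 0.647 − 36.3)×3.34
The z_c×3.34 term appears on both sides and cancels. Collect the known terms of each column as K = Σ(ρt)_known − 3.34 × (depth of known layers): K_A = 9.75 − 3.34×5 = −6.95; K_B = 98.01 − 3.34×(0.647 + 36.3) = −25.39298.
Balance: K_A − x×(3.34 − 2.81) = K_B, so x = (K_A − K_B)/(3.34 − 2.81) = 18.443/0.53 = 34.8 km.

34.8 km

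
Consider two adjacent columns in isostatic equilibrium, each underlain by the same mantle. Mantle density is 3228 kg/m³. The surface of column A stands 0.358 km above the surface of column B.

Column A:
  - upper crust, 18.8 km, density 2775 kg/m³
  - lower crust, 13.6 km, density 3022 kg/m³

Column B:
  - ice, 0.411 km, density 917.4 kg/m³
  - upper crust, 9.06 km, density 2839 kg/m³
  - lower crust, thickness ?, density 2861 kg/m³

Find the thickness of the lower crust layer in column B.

Take the compensation level at the base of the deeper column (depth z_c below the surface of column A) and equate Σ ρ_i t_i down to z_c; mantle fills any gap and the z_c terms cancel.
Column A: 18.8×2775 + 13.6×3022 + (z_c − 32.4)×3228
Column B: 0.358×0 + 0.411×917.4 + 9.06×2839 + x×2861 + (z_c − 0.358 − 9.471 − x)×3228
The z_c×3228 term appears on both sides and cancels. Collect the known terms of each column as K = Σ(ρt)_known − 3228 × (depth of known layers): K_A = 93269.2 − 3228×32.4 = −11318; K_B = 26098.3914 − 3228×(0.358 + 9.471) = −5629.6206.
Balance: K_A = K_B − x×(3228 − 2861), so x = (K_B − K_A)/(3228 − 2861) = 5688.38/367 = 15.5 km.

15.5 km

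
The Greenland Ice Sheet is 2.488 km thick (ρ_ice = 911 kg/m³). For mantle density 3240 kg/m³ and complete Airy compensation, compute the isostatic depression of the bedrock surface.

Balancing pressure at the compensation depth: the ice load ρ_ice t is balanced by mantle displaced below, ρ_m s.
s = t ρ_ice / ρ_m = 2.488 km × 911/3240 = 0.7 km.

0.7 km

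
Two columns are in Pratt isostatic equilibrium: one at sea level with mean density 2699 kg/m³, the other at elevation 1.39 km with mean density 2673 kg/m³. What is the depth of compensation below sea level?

ρ_ref D = ρ (D + h) → D (ρ_ref − ρ) = ρ h.
D = ρ h/(ρ_ref − ρ) = 2673 × 1.39 km/(2699 − 2673) = 143 km.

143 km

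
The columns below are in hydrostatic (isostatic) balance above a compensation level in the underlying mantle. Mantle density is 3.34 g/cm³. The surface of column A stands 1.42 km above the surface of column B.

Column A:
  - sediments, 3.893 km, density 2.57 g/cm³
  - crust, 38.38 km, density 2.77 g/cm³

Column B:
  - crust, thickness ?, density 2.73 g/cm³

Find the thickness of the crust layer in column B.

Take the compensation level at the base of the deeper column (depth z_c below the surface of column A) and equate Σ ρ_i t_i down to z_c; mantle fills any gap and the z_c terms cancel.
Column A: 3.893×2.57 + 38.38×2.77 + (z_c − 42.273)×3.34
Column B: 1.42×0 + x×2.73 + (z_c − 1.42 − 0 − x)×3.34
The z_c×3.34 term appears on both sides and cancels. Collect the known terms of each column as K = Σ(ρt)_known − 3.34 × (depth of known layers): K_A = 116.31761 − 3.34×42.273 = −24.87421; K_B = 0 − 3.34×(1.42 + 0) = −4.7428.
Balance: K_A = K_B − x×(3.34 − 2.73), so x = (K_B − K_A)/(3.34 − 2.73) = 20.1314/0.61 = 33 km.

33 km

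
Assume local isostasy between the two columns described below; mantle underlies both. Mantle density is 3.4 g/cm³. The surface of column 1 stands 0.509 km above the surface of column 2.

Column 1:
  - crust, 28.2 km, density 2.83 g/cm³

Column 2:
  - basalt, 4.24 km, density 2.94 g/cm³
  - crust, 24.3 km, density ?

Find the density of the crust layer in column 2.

2.89 g/cm³

Take the compensation level at the base of the deeper column (depth z_c below the surface of column 1) and equate Σ ρ_i t_i down to z_c; mantle fills any gap and the z_c terms cancel.
Column 1: 28.2×2.83 + (z_c − 28.2)×3.4
Column 2: 0.509×0 + 4.24×2.94 + 24.3×ρ + (z_c − 0.509 − 28.54)×3.4
The z_c×3.4 term appears on both sides and cancels. Collect the known terms of each column as K = Σ(ρt)_known − 3.4 × (depth of known layers): K_1 = 79.806 − 3.4×28.2 = −16.074; K_2 = 12.4656 − 3.4×(0.509 + 28.54) = −86.301.
Balance: K_1 = K_2 + 24.3×ρ, so ρ = (K_1 − K_2)/24.3 = 70.227/24.3 = 2.89 g/cm³.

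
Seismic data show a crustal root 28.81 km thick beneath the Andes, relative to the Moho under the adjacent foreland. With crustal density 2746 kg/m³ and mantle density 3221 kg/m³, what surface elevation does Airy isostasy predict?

By Archimedes' principle applied to the lithosphere: ρ_c h = (ρ_m − ρ_c) r.
h = r (ρ_m − ρ_c) / ρ_c = 28.81 km × (3221 − 2746) / 2746 = 4.98 km.

4.98 km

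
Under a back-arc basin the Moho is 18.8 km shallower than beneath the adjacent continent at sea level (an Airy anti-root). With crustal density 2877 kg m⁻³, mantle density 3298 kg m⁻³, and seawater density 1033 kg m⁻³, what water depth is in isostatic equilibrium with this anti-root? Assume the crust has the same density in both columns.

4.29 km

Replacing a thickness d of crust by seawater at the top must be balanced by replacing crust with mantle at the base: d (ρ_c − ρ_w) = a (ρ_m − ρ_c).
d = a (ρ_m − ρ_c)/(ρ_c − ρ_w) = 18.8 km × 421/1844 = 4.29 km.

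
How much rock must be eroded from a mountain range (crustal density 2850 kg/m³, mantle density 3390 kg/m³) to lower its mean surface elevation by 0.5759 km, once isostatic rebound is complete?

3.62 km

Net drop Δ = e − u = e − e ρ_c/ρ_m = e (ρ_m − ρ_c)/ρ_m.
e = Δ ρ_m/(ρ_m − ρ_c) = 0.5759 km × 3390/540 = 3.62 km.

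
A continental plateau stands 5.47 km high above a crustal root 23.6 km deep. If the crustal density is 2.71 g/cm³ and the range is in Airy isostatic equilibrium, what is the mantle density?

3.34 g/cm³

Airy balance: ρ_c h = (ρ_m − ρ_c) r → ρ_m = ρ_c (1 + h/r).
ρ_m = 2.71 × (1 + 5.47 km/23.6 km) = 3.34 g/cm³.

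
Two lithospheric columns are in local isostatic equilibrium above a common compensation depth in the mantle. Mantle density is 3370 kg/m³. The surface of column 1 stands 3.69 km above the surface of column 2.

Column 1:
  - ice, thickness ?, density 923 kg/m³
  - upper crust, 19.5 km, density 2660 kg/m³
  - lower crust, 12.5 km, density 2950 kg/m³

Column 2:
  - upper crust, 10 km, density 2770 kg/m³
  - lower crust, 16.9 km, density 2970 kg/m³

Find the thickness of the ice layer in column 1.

Take the compensation level at the base of the deeper column (depth z_c below the surface of column 1) and equate Σ ρ_i t_i down to z_c; mantle fills any gap and the z_c terms cancel.
Column 1: x×923 + 19.5×2660 + 12.5×2950 + (z_c − 32 − x)×3370
Column 2: 3.69×0 + 10×2770 + 16.9×2970 + (z_c − 3.69 − 26.9)×3370
The z_c×3370 term appears on both sides and cancels. Collect the known terms of each column as K = Σ(ρt)_known − 3370 × (depth of known layers): K_1 = 88745 − 3370×32 = −19095; K_2 = 77893 − 3370×(3.69 + 26.9) = −25195.3.
Balance: K_1 − x×(3370 − 923) = K_2, so x = (K_1 − K_2)/(3370 − 923) = 6100.3/2447 = 2.49 km.

2.49 km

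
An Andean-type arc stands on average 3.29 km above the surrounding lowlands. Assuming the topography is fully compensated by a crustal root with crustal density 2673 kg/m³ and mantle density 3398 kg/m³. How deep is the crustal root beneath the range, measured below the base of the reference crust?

Balancing pressure at the compensation depth: the weight of the topography is balanced by the buoyancy of the root, ρ_c h = (ρ_m − ρ_c) r.
r = h · ρ_c / (ρ_m − ρ_c) = 3.29 km × 2673 / (3398 − 2673) = 12.1 km.

12.1 km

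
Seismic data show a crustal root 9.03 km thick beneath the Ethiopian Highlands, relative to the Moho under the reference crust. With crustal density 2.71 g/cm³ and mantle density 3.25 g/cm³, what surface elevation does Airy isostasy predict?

Equating mass per unit area of the two columns: ρ_c h = (ρ_m − ρ_c) r.
h = r (ρ_m − ρ_c) / ρ_c = 9.03 km × (3.25 − 2.71) / 2.71 = 1.8 km.

1.8 km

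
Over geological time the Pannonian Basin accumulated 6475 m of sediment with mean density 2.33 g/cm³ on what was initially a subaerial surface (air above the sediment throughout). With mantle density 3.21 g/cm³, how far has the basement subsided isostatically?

Subaerial load: s = t ρ_sed / ρ_m = 6475 m × 2.33/3.21 = 4700 m.

4700 m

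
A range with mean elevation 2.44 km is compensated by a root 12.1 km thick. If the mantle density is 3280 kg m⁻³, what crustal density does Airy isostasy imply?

ρ_c h = (ρ_m − ρ_c) r → ρ_c (h + r) = ρ_m r → ρ_c = ρ_m r / (h + r).
ρ_c = 3280 × 12.1 km / (2.44 km + 12.1 km) = 2730 kg m⁻³.

2730 kg m⁻³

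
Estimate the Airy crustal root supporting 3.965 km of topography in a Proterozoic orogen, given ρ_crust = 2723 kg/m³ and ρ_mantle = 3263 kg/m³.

20 km

Equating mass per unit area of the two columns: the weight of the topography is balanced by the buoyancy of the root, ρ_c h = (ρ_m − ρ_c) r.
r = h · ρ_c / (ρ_m − ρ_c) = 3.965 km × 2723 / (3263 − 2723) = 20 km.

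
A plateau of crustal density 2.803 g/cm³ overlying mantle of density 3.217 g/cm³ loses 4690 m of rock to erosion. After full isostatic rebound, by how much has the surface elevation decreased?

604 m

Rebound u = e ρ_c/ρ_m = 4690 m × 2.803/3.217 = 4086 m.
Net surface drop = e − u = 4690 m − 4086 m = e (ρ_m − ρ_c)/ρ_m = 604 m.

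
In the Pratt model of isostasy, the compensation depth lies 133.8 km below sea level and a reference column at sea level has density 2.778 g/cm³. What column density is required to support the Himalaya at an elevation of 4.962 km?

2.68 g/cm³

Pratt balance: ρ_ref D = ρ (D + h).
ρ = ρ_ref D/(D + h) = 2.778 × 133.8 km/(133.8 km + 4.962 km) = 2.68 g/cm³.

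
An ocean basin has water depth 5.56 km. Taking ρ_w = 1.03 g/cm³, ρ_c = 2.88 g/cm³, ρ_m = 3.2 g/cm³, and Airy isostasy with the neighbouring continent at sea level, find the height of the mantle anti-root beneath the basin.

32.1 km

By Archimedes' principle applied to the lithosphere: replacing crust with seawater at the top is compensated by replacing crust with mantle at the base: d (ρ_c − ρ_w) = a (ρ_m − ρ_c).
a = d (ρ_c − ρ_w)/(ρ_m − ρ_c) = 5.56 km × 1.85/0.32 = 32.1 km.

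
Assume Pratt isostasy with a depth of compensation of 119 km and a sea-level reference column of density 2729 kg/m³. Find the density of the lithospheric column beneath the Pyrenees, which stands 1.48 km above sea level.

2700 kg/m³

Pratt balance: ρ_ref D = ρ (D + h).
ρ = ρ_ref D/(D + h) = 2729 × 119 km/(119 km + 1.48 km) = 2700 kg/m³.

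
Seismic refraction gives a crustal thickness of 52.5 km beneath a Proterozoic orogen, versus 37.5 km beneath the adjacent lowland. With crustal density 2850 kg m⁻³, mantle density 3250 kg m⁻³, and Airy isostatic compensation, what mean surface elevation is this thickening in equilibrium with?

Excess crust Δ = 52.5 km − 37.5 km = 15 km, split between elevation h and root r with h + r = Δ.
Airy balance ρ_c h = (ρ_m − ρ_c) r gives r = h ρ_c/(ρ_m − ρ_c), so h (1 + ρ_c/(ρ_m − ρ_c)) = Δ, i.e. h = Δ (ρ_m − ρ_c)/ρ_m.
h = 15 km × 400/3250 = 1.85 km.

1.85 km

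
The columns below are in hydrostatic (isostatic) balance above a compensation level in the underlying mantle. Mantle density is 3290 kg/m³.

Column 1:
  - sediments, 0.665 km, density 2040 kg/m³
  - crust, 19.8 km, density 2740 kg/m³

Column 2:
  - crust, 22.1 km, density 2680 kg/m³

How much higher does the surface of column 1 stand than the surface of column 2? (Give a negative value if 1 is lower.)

−0.535 km

For any compensation level in the mantle, the mantle terms cancel and isostasy reduces to e = (Σt_1 − Σt_2) − (Σ(ρt)_1 − Σ(ρt)_2) / ρ_m.
Σt_1 = 20.465 km; Σt_2 = 22.1 km; Σ(ρt)_1 = 55608.6; Σ(ρt)_2 = 59228 (in km·kg/m³).
e = (20.465 − 22.1) − (55608.6 − 59228) / 3290 = −0.535 km.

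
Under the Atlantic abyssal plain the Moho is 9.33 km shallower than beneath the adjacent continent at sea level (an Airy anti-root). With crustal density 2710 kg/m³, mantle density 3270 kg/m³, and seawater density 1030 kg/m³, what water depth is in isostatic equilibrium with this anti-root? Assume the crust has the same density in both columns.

Replacing a thickness d of crust by seawater at the top must be balanced by replacing crust with mantle at the base: d (ρ_c − ρ_w) = a (ρ_m − ρ_c).
d = a (ρ_m − ρ_c)/(ρ_c − ρ_w) = 9.33 km × 560/1680 = 3.11 km.

3.11 km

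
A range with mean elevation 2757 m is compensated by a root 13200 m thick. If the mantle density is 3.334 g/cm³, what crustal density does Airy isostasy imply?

2.76 g/cm³

ρ_c h = (ρ_m − ρ_c) r → ρ_c (h + r) = ρ_m r → ρ_c = ρ_m r / (h + r).
ρ_c = 3.334 × 13200 m / (2757 m + 13200 m) = 2.76 g/cm³.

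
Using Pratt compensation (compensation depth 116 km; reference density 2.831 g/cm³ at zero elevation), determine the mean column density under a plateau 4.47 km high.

Pratt balance: ρ_ref D = ρ (D + h).
ρ = ρ_ref D/(D + h) = 2.831 × 116 km/(116 km + 4.47 km) = 2.73 g/cm³.

2.73 g/cm³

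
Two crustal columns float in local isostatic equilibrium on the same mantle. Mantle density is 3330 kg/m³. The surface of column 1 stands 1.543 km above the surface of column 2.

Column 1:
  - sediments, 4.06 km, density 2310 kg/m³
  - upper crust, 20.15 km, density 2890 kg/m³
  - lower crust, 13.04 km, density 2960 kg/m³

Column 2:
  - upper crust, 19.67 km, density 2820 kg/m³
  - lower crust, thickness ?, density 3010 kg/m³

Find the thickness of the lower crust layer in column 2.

8.32 km

Take the compensation level at the base of the deeper column (depth z_c below the surface of column 1) and equate Σ ρ_i t_i down to z_c; mantle fills any gap and the z_c terms cancel.
Column 1: 4.06×2310 + 20.15×2890 + 13.04×2960 + (z_c − 37.25)×3330
Column 2: 1.543×0 + 19.67×2820 + x×3010 + (z_c − 1.543 − 19.67 − x)×3330
The z_c×3330 term appears on both sides and cancels. Collect the known terms of each column as K = Σ(ρt)_known − 3330 × (depth of known layers): K_1 = 106210.5 − 3330×37.25 = −17832; K_2 = 55469.4 − 3330×(1.543 + 19.67) = −15169.89.
Balance: K_1 = K_2 − x×(3330 − 3010), so x = (K_2 − K_1)/(3330 − 3010) = 2662.11/320 = 8.32 km.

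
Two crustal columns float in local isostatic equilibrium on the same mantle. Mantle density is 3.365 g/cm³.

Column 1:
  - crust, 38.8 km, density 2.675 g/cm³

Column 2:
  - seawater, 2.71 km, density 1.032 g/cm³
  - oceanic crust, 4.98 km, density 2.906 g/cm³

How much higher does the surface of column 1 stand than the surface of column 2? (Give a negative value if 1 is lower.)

For any compensation level in the mantle, the mantle terms cancel and isostasy reduces to e = (Σt_1 − Σt_2) − (Σ(ρt)_1 − Σ(ρt)_2) / ρ_m.
Σt_1 = 38.8 km; Σt_2 = 7.69 km; Σ(ρt)_1 = 103.79; Σ(ρt)_2 = 17.2686 (in km·g/cm³).
e = (38.8 − 7.69) − (103.79 − 17.2686) / 3.365 = 5.4 km.

5.4 km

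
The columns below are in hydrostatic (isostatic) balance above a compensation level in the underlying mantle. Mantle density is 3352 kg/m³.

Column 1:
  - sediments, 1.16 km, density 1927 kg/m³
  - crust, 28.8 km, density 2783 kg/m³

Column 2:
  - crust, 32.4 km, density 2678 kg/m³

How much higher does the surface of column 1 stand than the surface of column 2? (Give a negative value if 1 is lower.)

For any compensation level in the mantle, the mantle terms cancel and isostasy reduces to e = (Σt_1 − Σt_2) − (Σ(ρt)_1 − Σ(ρt)_2) / ρ_m.
Σt_1 = 29.96 km; Σt_2 = 32.4 km; Σ(ρt)_1 = 82385.72; Σ(ρt)_2 = 86767.2 (in km·kg/m³).
e = (29.96 − 32.4) − (82385.72 − 86767.2) / 3352 = −1.13 km.

−1.13 km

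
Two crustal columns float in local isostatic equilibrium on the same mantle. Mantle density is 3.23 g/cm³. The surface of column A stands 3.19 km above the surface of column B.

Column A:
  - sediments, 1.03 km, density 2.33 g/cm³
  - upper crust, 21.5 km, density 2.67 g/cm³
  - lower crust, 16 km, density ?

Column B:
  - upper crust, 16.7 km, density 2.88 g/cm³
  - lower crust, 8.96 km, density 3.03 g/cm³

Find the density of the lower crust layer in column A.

2.92 g/cm³

Take the compensation level at the base of the deeper column (depth z_c below the surface of column A) and equate Σ ρ_i t_i down to z_c; mantle fills any gap and the z_c terms cancel.
Column A: 1.03×2.33 + 21.5×2.67 + 16×ρ + (z_c − 38.53)×3.23
Column B: 3.19×0 + 16.7×2.88 + 8.96×3.03 + (z_c − 3.19 − 25.66)×3.23
The z_c×3.23 term appears on both sides and cancels. Collect the known terms of each column as K = Σ(ρt)_known − 3.23 × (depth of known layers): K_A = 59.8049 − 3.23×38.53 = −64.647; K_B = 75.2448 − 3.23×(3.19 + 25.66) = −17.9407.
Balance: K_A + 16×ρ = K_B, so ρ = (K_B − K_A)/16 = 46.7063/16 = 2.92 g/cm³.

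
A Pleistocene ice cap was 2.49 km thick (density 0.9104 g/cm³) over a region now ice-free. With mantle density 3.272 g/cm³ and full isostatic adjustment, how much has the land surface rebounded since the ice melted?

Removing the load lets mantle flow back in; uplift u satisfies ρ_ice t = ρ_m u.
u = t ρ_ice/ρ_m = 2.49 km × 0.9104/3.272 = 0.693 km.

0.693 km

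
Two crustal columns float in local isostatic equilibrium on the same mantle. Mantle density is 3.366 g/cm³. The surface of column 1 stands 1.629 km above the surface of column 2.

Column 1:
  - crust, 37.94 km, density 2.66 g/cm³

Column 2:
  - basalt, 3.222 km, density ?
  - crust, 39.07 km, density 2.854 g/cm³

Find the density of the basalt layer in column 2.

Take the compensation level at the base of the deeper column (depth z_c below the surface of column 1) and equate Σ ρ_i t_i down to z_c; mantle fills any gap and the z_c terms cancel.
Column 1: 37.94×2.66 + (z_c − 37.94)×3.366
Column 2: 1.629×0 + 3.222×ρ + 39.07×2.854 + (z_c − 1.629 − 42.292)×3.366
The z_c×3.366 term appears on both sides and cancels. Collect the known terms of each column as K = Σ(ρt)_known − 3.366 × (depth of known layers): K_1 = 100.9204 − 3.366×37.94 = −26.78564; K_2 = 111.50578 − 3.366×(1.629 + 42.292) = −36.332306.
Balance: K_1 = K_2 + 3.222×ρ, so ρ = (K_1 − K_2)/3.222 = 9.54667/3.222 = 2.96 g/cm³.

2.96 g/cm³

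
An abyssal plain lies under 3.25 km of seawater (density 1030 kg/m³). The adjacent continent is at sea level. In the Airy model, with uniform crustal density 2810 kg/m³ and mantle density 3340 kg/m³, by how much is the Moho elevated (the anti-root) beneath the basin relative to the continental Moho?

By Archimedes' principle applied to the lithosphere: replacing crust with seawater at the top is compensated by replacing crust with mantle at the base: d (ρ_c − ρ_w) = a (ρ_m − ρ_c).
a = d (ρ_c − ρ_w)/(ρ_m − ρ_c) = 3.25 km × 1780/530 = 10.9 km.

10.9 km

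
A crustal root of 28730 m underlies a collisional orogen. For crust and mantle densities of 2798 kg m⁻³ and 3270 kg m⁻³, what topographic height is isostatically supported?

Balancing pressure at the compensation depth: ρ_c h = (ρ_m − ρ_c) r.
h = r (ρ_m − ρ_c) / ρ_c = 28730 m × (3270 − 2798) / 2798 = 4850 m.

4850 m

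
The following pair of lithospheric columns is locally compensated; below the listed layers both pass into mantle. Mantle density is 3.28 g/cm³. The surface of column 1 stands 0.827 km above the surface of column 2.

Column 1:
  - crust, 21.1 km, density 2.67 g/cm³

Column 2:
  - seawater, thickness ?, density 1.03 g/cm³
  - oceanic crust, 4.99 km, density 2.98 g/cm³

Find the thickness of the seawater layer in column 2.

3.85 km

Take the compensation level at the base of the deeper column (depth z_c below the surface of column 1) and equate Σ ρ_i t_i down to z_c; mantle fills any gap and the z_c terms cancel.
Column 1: 21.1×2.67 + (z_c − 21.1)×3.28
Column 2: 0.827×0 + x×1.03 + 4.99×2.98 + (z_c − 0.827 − 4.99 − x)×3.28
The z_c×3.28 term appears on both sides and cancels. Collect the known terms of each column as K = Σ(ρt)_known − 3.28 × (depth of known layers): K_1 = 56.337 − 3.28×21.1 = −12.871; K_2 = 14.8702 − 3.28×(0.827 + 4.99) = −4.20956.
Balance: K_1 = K_2 − x×(3.28 − 1.03), so x = (K_2 − K_1)/(3.28 − 1.03) = 8.66144/2.25 = 3.85 km.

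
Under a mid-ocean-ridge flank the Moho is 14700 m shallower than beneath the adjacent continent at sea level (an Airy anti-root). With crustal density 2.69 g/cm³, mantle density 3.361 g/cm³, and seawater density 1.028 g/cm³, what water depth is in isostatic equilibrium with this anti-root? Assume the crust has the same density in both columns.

Replacing a thickness d of crust by seawater at the top must be balanced by replacing crust with mantle at the base: d (ρ_c − ρ_w) = a (ρ_m − ρ_c).
d = a (ρ_m − ρ_c)/(ρ_c − ρ_w) = 14700 m × 0.671/1.662 = 5930 m.

5930 m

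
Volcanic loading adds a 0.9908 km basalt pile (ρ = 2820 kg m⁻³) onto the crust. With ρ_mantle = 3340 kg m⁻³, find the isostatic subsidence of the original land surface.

0.837 km

Subaerial loading: s = t ρ_load / ρ_m.
s = 0.9908 km × 2820/3340 = 0.837 km.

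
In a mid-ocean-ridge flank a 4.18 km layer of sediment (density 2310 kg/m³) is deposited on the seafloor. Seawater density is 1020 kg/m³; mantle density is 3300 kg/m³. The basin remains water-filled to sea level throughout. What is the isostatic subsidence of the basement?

Submarine loading: the sediment displaces seawater, and the subsidence is in turn flooded, so s (ρ_m − ρ_w) = t (ρ_sed − ρ_w).
s = 4.18 km × (2310 − 1020) / (3300 − 1020) = 2.37 km.

2.37 km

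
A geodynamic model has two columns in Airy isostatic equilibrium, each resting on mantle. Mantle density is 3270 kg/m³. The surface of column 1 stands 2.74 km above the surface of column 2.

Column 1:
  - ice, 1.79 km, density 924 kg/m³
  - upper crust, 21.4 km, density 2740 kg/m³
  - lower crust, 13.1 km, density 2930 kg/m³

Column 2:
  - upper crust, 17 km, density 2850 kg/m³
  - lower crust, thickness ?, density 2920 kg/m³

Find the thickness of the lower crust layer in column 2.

11.1 km

Take the compensation level at the base of the deeper column (depth z_c below the surface of column 1) and equate Σ ρ_i t_i down to z_c; mantle fills any gap and the z_c terms cancel.
Column 1: 1.79×924 + 21.4×2740 + 13.1×2930 + (z_c − 36.29)×3270
Column 2: 2.74×0 + 17×2850 + x×2920 + (z_c − 2.74 − 17 − x)×3270
The z_c×3270 term appears on both sides and cancels. Collect the known terms of each column as K = Σ(ρt)_known − 3270 × (depth of known layers): K_1 = 98672.96 − 3270×36.29 = −19995.34; K_2 = 48450 − 3270×(2.74 + 17) = −16099.8.
Balance: K_1 = K_2 − x×(3270 − 2920), so x = (K_2 − K_1)/(3270 − 2920) = 3895.54/350 = 11.1 km.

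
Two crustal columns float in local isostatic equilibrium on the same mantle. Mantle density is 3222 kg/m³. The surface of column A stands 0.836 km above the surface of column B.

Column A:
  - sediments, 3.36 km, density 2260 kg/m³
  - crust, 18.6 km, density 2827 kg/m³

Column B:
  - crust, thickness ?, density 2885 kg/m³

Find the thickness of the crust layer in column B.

Take the compensation level at the base of the deeper column (depth z_c below the surface of column A) and equate Σ ρ_i t_i down to z_c; mantle fills any gap and the z_c terms cancel.
Column A: 3.36×2260 + 18.6×2827 + (z_c − 21.96)×3222
Column B: 0.836×0 + x×2885 + (z_c − 0.836 − 0 − x)×3222
The z_c×3222 term appears on both sides and cancels. Collect the known terms of each column as K = Σ(ρt)_known − 3222 × (depth of known layers): K_A = 60175.8 − 3222×21.96 = −10579.32; K_B = 0 − 3222×(0.836 + 0) = −2693.592.
Balance: K_A = K_B − x×(3222 − 2885), so x = (K_B − K_A)/(3222 − 2885) = 7885.73/337 = 23.4 km.

23.4 km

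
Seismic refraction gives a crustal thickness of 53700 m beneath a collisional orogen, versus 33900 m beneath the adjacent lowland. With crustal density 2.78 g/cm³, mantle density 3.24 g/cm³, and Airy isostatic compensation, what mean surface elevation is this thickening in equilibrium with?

Excess crust Δ = 53700 m − 33900 m = 19800 m, split between elevation h and root r with h + r = Δ.
Airy balance ρ_c h = (ρ_m − ρ_c) r gives r = h ρ_c/(ρ_m − ρ_c), so h (1 + ρ_c/(ρ_m − ρ_c)) = Δ, i.e. h = Δ (ρ_m − ρ_c)/ρ_m.
h = 19800 m × 0.46/3.24 = 2810 m.

2810 m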